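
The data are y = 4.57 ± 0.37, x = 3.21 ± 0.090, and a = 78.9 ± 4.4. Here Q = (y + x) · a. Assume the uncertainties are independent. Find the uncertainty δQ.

Let u = y + x = 7.78. δu = √(δy² + δx²) = √(0.137 + 0.00810) = 0.381, so δu/u = 0.0489.
Q is then a monomial in u, a:
δQ/Q = √((δu/u)² + (1·δa/a)²) = √(0.00240 + 0.00311) = 0.0742
Q = 614, so δQ = 0.0742 × 614 = 45.5.

45.5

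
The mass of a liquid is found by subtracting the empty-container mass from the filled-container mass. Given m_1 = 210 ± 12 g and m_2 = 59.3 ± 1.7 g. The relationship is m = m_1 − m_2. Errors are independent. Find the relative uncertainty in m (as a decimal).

0.0804

Absolute uncertainties add in quadrature for a linear combination:
  (δm_1)² = 144;  (δm_2)² = 2.89
δm = √(147) = 12.1 g
m = 151 g, so δm/m = 12.1/151 = 0.0804.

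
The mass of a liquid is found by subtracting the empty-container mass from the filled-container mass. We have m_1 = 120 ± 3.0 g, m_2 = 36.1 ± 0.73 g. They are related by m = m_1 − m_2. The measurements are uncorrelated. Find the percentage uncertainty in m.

m is a linear combination, so absolute uncertainties add in quadrature:
  (δm_1)² = 9.00;  (δm_2)² = 0.533
δm = √(9.53) = 3.09 g
m = 83.9 g, so δm/m = 3.09/83.9 = 0.0368.

3.68%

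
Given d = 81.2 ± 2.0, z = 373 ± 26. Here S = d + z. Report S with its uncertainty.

454 ± 26.1

Absolute uncertainties add in quadrature for a linear combination:
  (δd)² = 4.00;  (δz)² = 676
δS = √(680) = 26.1
S = 454.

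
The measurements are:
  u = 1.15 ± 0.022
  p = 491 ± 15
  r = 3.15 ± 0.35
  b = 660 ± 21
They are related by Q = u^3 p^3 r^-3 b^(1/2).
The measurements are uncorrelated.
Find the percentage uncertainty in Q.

For a monomial Q ∝ u^3, p^3, r^-3, b^(1/2), fractional errors add in quadrature:
  (3·δu/u)² = (3×0.0191)² = 0.00329;  (3·δp/p)² = (3×0.0305)² = 0.00840;  (-3·δr/r)² = (-3×0.111)² = 0.111;  (½·δb/b)² = (0.5×0.0318)² = 0.000253
δQ/Q = √(0.123) = 0.351

35.1%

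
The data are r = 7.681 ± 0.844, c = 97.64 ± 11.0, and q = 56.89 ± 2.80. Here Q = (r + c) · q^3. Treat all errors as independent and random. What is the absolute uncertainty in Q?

3.51e+06

Let u = r + c = 105.3. δu = √(δr² + δc²) = √(0.712 + 121) = 11.0, so δu/u = 0.105.
Q is then a monomial in u, q:
δQ/Q = √((δu/u)² + (3·δq/q)²) = √(0.0110 + 0.0218) = 0.181
Q = 1.939e+07, so δQ = 0.181 × 1.939e+07 = 3.51e+06.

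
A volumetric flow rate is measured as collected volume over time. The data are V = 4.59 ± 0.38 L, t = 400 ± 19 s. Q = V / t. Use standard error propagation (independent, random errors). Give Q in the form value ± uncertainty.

0.0115 ± 0.00110 L/s

Since Q is a product/quotient, work with relative uncertainties:
  (1·δV/V)² = (1×0.0828)² = 0.00685;  (-1·δt/t)² = (-1×0.0475)² = 0.00226
δQ/Q = √(0.00911) = 0.0954
Q = 0.0115 L/s, so δQ = 0.0954 × 0.0115 = 0.00110 L/s.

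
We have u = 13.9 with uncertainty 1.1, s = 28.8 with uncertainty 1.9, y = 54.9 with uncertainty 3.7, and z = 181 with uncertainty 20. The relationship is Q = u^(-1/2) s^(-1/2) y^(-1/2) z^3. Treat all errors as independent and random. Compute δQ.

13500

Products/powers → add relative errors in quadrature, weighted by exponent:
  (−½·δu/u)² = (-0.5×0.0791)² = 0.00157;  (−½·δs/s)² = (-0.5×0.0660)² = 0.00109;  (−½·δy/y)² = (-0.5×0.0674)² = 0.00114;  (3·δz/z)² = (3×0.110)² = 0.110
δQ/Q = √(0.114) = 0.337
Q = 40000, so δQ = 0.337 × 40000 = 13500.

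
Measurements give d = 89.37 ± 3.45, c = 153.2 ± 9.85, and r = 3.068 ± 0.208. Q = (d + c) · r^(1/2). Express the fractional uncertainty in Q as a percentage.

5.48%

Let u = d + c = 242.6. δu = √(δd² + δc²) = √(11.9 + 97.0) = 10.4, so δu/u = 0.0430.
Q is then a monomial in u, r:
δQ/Q = √((δu/u)² + (½·δr/r)²) = √(0.00185 + 0.00115) = 0.0548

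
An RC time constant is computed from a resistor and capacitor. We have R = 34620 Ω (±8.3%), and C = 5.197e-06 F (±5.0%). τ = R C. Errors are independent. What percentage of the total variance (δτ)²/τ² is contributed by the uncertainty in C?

26.6%

(δτ/τ)² = (1·δR/R)² + (1·δC/C)²
  R term: (1×0.0830)² = 0.00689
  C term: (1×0.0500)² = 0.00250
Total = 0.00939. Share from C = 0.00250/0.00939 = 0.266.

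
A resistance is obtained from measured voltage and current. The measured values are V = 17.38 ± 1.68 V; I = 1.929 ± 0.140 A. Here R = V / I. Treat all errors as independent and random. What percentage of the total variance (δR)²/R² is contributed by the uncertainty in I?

36.1%

(δR/R)² = (1·δV/V)² + (-1·δI/I)²
  V term: (1×0.0967)² = 0.00934
  I term: (-1×0.0726)² = 0.00527
Total = 0.0146. Share from I = 0.00527/0.0146 = 0.361.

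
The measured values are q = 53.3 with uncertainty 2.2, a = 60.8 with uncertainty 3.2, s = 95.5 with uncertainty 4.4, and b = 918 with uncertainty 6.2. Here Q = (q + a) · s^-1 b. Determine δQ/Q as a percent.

Let u = q + a = 114. δu = √(δq² + δa²) = √(4.84 + 10.2) = 3.88, so δu/u = 0.0340.
Q is then a monomial in u, s, b:
δQ/Q = √((δu/u)² + (-1·δs/s)² + (1·δb/b)²) = √(0.00116 + 0.00212 + 4.56e-05) = 0.0577

5.77%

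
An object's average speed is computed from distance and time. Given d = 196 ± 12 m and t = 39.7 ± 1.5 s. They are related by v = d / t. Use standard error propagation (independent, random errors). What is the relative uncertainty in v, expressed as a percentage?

Relative error in a monomial: (δv/v)² = Σ (nᵢ · δxᵢ/xᵢ)².
  (1·δd/d)² = (1×0.0612)² = 0.00375;  (-1·δt/t)² = (-1×0.0378)² = 0.00143
δv/v = √(0.00518) = 0.0719

7.19%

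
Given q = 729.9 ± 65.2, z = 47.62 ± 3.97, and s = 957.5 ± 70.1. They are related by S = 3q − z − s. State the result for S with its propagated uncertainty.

1185 ± 208

For a sum/difference, combine absolute errors in quadrature:
  (3·δq)² = 38300;  (δz)² = 15.8;  (δs)² = 4910
δS = √(43200) = 208
S = 1185.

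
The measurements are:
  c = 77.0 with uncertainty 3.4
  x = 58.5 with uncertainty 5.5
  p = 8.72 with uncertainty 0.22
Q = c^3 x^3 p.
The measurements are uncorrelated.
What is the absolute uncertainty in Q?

2.49e+11

Since Q is a product/quotient, work with relative uncertainties:
  (3·δc/c)² = (3×0.0442)² = 0.0175;  (3·δx/x)² = (3×0.0940)² = 0.0796;  (1·δp/p)² = (1×0.0252)² = 0.000637
δQ/Q = √(0.0977) = 0.313
Q = 7.97e+11, so δQ = 0.313 × 7.97e+11 = 2.49e+11.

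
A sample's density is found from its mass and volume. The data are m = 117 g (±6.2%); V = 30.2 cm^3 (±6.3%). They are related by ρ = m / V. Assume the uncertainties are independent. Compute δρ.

Relative error in a monomial: (δρ/ρ)² = Σ (nᵢ · δxᵢ/xᵢ)².
  (1·δm/m)² = (1×0.0620)² = 0.00384;  (-1·δV/V)² = (-1×0.0630)² = 0.00397
δρ/ρ = √(0.00781) = 0.0884
ρ = 3.87 g/cm^3, so δρ = 0.0884 × 3.87 = 0.342 g/cm^3.

0.342 g/cm^3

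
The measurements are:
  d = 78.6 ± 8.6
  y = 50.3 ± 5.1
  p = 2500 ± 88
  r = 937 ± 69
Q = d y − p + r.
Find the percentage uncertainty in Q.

Let w = d·y = 3950. δw/w = √((1·δd/d)² + (1·δy/y)²) = √(0.0120 + 0.0103) = 0.149, so δw = 590.
Q = w − p + r: δQ = √(δw² + δp² + δr²) = √(3.48e+05 + 7740 + 4760) = 600
Q = 2390, so δQ/Q = 600/2390 = 0.251.

25.1%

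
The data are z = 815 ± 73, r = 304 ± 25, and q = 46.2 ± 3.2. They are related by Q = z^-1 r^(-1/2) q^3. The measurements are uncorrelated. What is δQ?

1.60

Q is a product of powers, so relative uncertainties combine in quadrature:
  (-1·δz/z)² = (-1×0.0896)² = 0.00802;  (−½·δr/r)² = (-0.5×0.0822)² = 0.00169;  (3·δq/q)² = (3×0.0693)² = 0.0432
δQ/Q = √(0.0529) = 0.230
Q = 6.94, so δQ = 0.230 × 6.94 = 1.60.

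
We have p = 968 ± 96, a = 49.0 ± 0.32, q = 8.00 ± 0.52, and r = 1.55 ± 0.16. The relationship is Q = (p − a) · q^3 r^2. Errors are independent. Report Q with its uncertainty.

(1.13 ± 0.342) × 10^6

Let u = p − a = 919. δu = √(δp² + δa²) = √(9220 + 0.102) = 96.0, so δu/u = 0.104.
Q is then a monomial in u, q, r:
δQ/Q = √((δu/u)² + (3·δq/q)² + (2·δr/r)²) = √(0.0109 + 0.0380 + 0.0426) = 0.303
Q = 1.13e+06, so δQ = 0.303 × 1.13e+06 = 3.42e+05.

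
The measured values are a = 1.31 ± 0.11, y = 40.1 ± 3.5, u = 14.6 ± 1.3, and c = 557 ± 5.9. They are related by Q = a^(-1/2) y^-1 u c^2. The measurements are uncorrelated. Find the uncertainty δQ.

13200

Since Q is a product/quotient, work with relative uncertainties:
  (−½·δa/a)² = (-0.5×0.0840)² = 0.00176;  (-1·δy/y)² = (-1×0.0873)² = 0.00762;  (1·δu/u)² = (1×0.0890)² = 0.00793;  (2·δc/c)² = (2×0.0106)² = 0.000449
δQ/Q = √(0.0178) = 0.133
Q = 98700, so δQ = 0.133 × 98700 = 13200.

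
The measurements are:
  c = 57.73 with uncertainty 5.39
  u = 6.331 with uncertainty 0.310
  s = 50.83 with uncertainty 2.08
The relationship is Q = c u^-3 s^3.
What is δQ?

6360

Products/powers → add relative errors in quadrature, weighted by exponent:
  (1·δc/c)² = (1×0.0934)² = 0.00872;  (-3·δu/u)² = (-3×0.0490)² = 0.0216;  (3·δs/s)² = (3×0.0409)² = 0.0151
δQ/Q = √(0.0454) = 0.213
Q = 29880, so δQ = 0.213 × 29880 = 6360.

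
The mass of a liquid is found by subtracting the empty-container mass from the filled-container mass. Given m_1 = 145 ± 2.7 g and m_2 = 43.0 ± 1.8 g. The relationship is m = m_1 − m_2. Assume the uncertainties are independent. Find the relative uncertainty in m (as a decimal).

0.0318

For a sum/difference, combine absolute errors in quadrature:
  (δm_1)² = 7.29;  (δm_2)² = 3.24
δm = √(10.5) = 3.24 g
m = 102 g, so δm/m = 3.24/102 = 0.0318.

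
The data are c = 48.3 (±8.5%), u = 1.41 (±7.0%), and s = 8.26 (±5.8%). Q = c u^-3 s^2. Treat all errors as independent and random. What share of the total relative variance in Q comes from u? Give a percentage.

(δQ/Q)² = (1·δc/c)² + (-3·δu/u)² + (2·δs/s)²
  c term: (1×0.0850)² = 0.00723
  u term: (-3×0.0700)² = 0.0441
  s term: (2×0.0580)² = 0.0135
Total = 0.0648. Share from u = 0.0441/0.0648 = 0.681.

68.1%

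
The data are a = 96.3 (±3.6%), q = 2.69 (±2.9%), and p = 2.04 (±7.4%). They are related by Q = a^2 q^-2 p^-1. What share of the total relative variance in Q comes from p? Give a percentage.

(δQ/Q)² = (2·δa/a)² + (-2·δq/q)² + (-1·δp/p)²
  a term: (2×0.0360)² = 0.00518
  q term: (-2×0.0290)² = 0.00336
  p term: (-1×0.0740)² = 0.00548
Total = 0.0140. Share from p = 0.00548/0.0140 = 0.390.

39.0%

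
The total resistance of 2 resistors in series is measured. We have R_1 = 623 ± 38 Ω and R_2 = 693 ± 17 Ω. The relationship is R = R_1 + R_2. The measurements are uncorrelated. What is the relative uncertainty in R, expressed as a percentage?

R is a linear combination, so absolute uncertainties add in quadrature:
  (δR_1)² = 1440;  (δR_2)² = 289
δR = √(1730) = 41.6 Ω
R = 1320 Ω, so δR/R = 41.6/1320 = 0.0316.

3.16%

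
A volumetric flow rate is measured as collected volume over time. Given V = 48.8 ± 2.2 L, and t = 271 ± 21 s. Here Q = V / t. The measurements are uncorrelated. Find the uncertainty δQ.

0.0161 L/s

Each factor contributes (exponent × relative error)² to (δQ/Q)²:
  (1·δV/V)² = (1×0.0451)² = 0.00203;  (-1·δt/t)² = (-1×0.0775)² = 0.00600
δQ/Q = √(0.00804) = 0.0897
Q = 0.180 L/s, so δQ = 0.0897 × 0.180 = 0.0161 L/s.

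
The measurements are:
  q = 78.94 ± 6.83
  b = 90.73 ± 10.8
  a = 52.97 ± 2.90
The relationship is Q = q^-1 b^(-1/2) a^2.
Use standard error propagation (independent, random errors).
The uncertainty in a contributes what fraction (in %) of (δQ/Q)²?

(δQ/Q)² = (-1·δq/q)² + (−½·δb/b)² + (2·δa/a)²
  q term: (-1×0.0865)² = 0.00749
  b term: (-0.5×0.119)² = 0.00354
  a term: (2×0.0547)² = 0.0120
Total = 0.0230. Share from a = 0.0120/0.0230 = 0.521.

52.1%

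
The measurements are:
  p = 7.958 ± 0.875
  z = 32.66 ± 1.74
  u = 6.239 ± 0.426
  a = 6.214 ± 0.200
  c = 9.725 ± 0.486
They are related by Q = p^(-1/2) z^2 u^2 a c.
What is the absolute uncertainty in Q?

1.7e+05

Each factor contributes (exponent × relative error)² to (δQ/Q)²:
  (−½·δp/p)² = (-0.5×0.110)² = 0.00302;  (2·δz/z)² = (2×0.0533)² = 0.0114;  (2·δu/u)² = (2×0.0683)² = 0.0186;  (1·δa/a)² = (1×0.0322)² = 0.00104;  (1·δc/c)² = (1×0.0500)² = 0.00250
δQ/Q = √(0.0366) = 0.191
Q = 889400, so δQ = 0.191 × 889400 = 1.7e+05.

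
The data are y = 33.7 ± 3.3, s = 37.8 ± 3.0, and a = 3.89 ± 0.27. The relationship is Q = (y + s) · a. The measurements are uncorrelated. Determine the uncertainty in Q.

26.0

Let u = y + s = 71.5. δu = √(δy² + δs²) = √(10.9 + 9.00) = 4.46, so δu/u = 0.0624.
Q is then a monomial in u, a:
δQ/Q = √((δu/u)² + (1·δa/a)²) = √(0.00389 + 0.00482) = 0.0933
Q = 278, so δQ = 0.0933 × 278 = 26.0.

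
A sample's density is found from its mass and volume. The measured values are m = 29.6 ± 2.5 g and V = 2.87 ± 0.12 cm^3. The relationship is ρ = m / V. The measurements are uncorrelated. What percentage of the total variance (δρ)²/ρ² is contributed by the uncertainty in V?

19.7%

(δρ/ρ)² = (1·δm/m)² + (-1·δV/V)²
  m term: (1×0.0845)² = 0.00713
  V term: (-1×0.0418)² = 0.00175
Total = 0.00888. Share from V = 0.00175/0.00888 = 0.197.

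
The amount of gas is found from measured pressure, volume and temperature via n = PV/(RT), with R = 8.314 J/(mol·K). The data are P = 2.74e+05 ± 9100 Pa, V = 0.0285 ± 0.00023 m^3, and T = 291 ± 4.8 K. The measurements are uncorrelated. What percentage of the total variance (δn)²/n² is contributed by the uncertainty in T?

18.9%

(δn/n)² = (1·δP/P)² + (1·δV/V)² + (-1·δT/T)²
  P term: (1×0.0332)² = 0.00110
  V term: (1×0.00807)² = 6.51e-05
  T term: (-1×0.0165)² = 0.000272
Total = 0.00144. Share from T = 0.000272/0.00144 = 0.189.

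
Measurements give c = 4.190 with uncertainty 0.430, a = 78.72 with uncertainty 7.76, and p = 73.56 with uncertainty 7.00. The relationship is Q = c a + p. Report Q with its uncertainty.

Let w = c·a = 329.8. δw/w = √((1·δc/c)² + (1·δa/a)²) = √(0.0105 + 0.00972) = 0.142, so δw = 46.9.
Q = w + p: δQ = √(δw² + δp²) = √(2200 + 49.0) = 47.5
Q = 403.4.

403.4 ± 47.5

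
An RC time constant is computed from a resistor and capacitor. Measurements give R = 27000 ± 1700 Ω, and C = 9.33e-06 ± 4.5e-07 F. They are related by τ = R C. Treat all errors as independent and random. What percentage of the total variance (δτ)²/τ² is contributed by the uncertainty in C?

(δτ/τ)² = (1·δR/R)² + (1·δC/C)²
  R term: (1×0.0630)² = 0.00396
  C term: (1×0.0482)² = 0.00233
Total = 0.00629. Share from C = 0.00233/0.00629 = 0.370.

37.0%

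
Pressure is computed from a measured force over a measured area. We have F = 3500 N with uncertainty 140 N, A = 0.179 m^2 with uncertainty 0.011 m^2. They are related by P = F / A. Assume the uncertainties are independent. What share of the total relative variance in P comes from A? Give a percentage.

70.2%

(δP/P)² = (1·δF/F)² + (-1·δA/A)²
  F term: (1×0.0400)² = 0.00160
  A term: (-1×0.0615)² = 0.00378
Total = 0.00538. Share from A = 0.00378/0.00538 = 0.702.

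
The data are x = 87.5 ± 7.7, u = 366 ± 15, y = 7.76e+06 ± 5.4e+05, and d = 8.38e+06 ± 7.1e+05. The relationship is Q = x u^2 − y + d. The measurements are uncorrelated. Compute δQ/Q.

Let p = x·u^2 = 1.17e+07. δp/p = √((1·δx/x)² + (2·δu/u)²) = √(0.00774 + 0.00672) = 0.120, so δp = 1.41e+06.
Q = p − y + d: δQ = √(δp² + δy² + δd²) = √(1.99e+12 + 2.92e+11 + 5.04e+11) = 1.67e+06
Q = 1.23e+07, so δQ/Q = 1.67e+06/1.23e+07 = 0.135.

0.135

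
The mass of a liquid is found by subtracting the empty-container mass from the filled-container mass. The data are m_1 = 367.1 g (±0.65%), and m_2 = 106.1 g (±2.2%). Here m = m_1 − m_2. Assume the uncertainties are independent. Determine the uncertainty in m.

Each term contributes (cᵢ δxᵢ)² to (δm)²:
  (δm_1)² = 5.69;  (δm_2)² = 5.45
δm = √(11.1) = 3.34 g

3.34 g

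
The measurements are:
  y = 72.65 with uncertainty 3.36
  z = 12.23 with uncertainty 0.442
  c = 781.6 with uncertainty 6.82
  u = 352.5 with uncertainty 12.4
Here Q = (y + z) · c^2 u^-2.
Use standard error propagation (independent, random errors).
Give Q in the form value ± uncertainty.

Let w = y + z = 84.88. δw = √(δy² + δz²) = √(11.3 + 0.195) = 3.39, so δw/w = 0.0399.
Q is then a monomial in w, c, u:
δQ/Q = √((δw/w)² + (2·δc/c)² + (-2·δu/u)²) = √(0.00159 + 0.000305 + 0.00495) = 0.0828
Q = 417.3, so δQ = 0.0828 × 417.3 = 34.5.

417.3 ± 34.5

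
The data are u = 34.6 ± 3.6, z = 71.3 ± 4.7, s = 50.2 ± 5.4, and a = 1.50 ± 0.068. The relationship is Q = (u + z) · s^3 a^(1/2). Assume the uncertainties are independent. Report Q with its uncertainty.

(1.64 ± 0.539) × 10^7

Let w = u + z = 106. δw = √(δu² + δz²) = √(13.0 + 22.1) = 5.92, so δw/w = 0.0559.
Q is then a monomial in w, s, a:
δQ/Q = √((δw/w)² + (3·δs/s)² + (½·δa/a)²) = √(0.00313 + 0.104 + 0.000514) = 0.328
Q = 1.64e+07, so δQ = 0.328 × 1.64e+07 = 5.39e+06.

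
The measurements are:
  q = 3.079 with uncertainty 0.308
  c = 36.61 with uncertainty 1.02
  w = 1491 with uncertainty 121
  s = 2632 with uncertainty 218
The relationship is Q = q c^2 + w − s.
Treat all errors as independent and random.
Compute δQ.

Let p = q·c^2 = 4127. δp/p = √((1·δq/q)² + (2·δc/c)²) = √(0.0100 + 0.00310) = 0.115, so δp = 473.
Q = p + w − s: δQ = √(δp² + δw² + δs²) = √(2.23e+05 + 14600 + 47500) = 534

534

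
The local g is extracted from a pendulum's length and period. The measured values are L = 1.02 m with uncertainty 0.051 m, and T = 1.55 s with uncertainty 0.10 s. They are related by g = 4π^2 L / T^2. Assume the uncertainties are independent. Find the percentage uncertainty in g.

13.8%

Products/powers → add relative errors in quadrature, weighted by exponent:
  (1·δL/L)² = (1×0.0500)² = 0.00250;  (-2·δT/T)² = (-2×0.0645)² = 0.0166
δg/g = √(0.0191) = 0.138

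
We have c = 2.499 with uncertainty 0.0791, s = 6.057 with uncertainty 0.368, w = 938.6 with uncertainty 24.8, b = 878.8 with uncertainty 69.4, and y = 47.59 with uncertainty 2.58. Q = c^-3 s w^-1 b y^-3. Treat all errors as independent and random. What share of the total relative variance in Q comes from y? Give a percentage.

57.4%

(δQ/Q)² = (-3·δc/c)² + (1·δs/s)² + (-1·δw/w)² + (1·δb/b)² + (-3·δy/y)²
  c term: (-3×0.0317)² = 0.00902
  s term: (1×0.0608)² = 0.00369
  w term: (-1×0.0264)² = 0.000698
  b term: (1×0.0790)² = 0.00624
  y term: (-3×0.0542)² = 0.0265
Total = 0.0461. Share from y = 0.0265/0.0461 = 0.574.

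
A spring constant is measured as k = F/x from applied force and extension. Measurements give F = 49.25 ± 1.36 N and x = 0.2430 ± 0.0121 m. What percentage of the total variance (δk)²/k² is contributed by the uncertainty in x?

76.5%

(δk/k)² = (1·δF/F)² + (-1·δx/x)²
  F term: (1×0.0276)² = 0.000763
  x term: (-1×0.0498)² = 0.00248
Total = 0.00324. Share from x = 0.00248/0.00324 = 0.765.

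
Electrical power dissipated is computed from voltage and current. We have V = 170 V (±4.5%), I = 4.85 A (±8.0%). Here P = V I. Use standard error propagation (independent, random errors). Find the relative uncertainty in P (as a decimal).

0.0918

Since P is a product/quotient, work with relative uncertainties:
  (1·δV/V)² = (1×0.0450)² = 0.00202;  (1·δI/I)² = (1×0.0800)² = 0.00640
δP/P = √(0.00843) = 0.0918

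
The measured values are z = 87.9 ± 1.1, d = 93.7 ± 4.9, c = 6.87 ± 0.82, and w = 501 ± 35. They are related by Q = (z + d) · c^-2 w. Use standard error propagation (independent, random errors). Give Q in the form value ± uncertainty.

1930 ± 482

Let u = z + d = 182. δu = √(δz² + δd²) = √(1.21 + 24.0) = 5.02, so δu/u = 0.0277.
Q is then a monomial in u, c, w:
δQ/Q = √((δu/u)² + (-2·δc/c)² + (1·δw/w)²) = √(0.000765 + 0.0570 + 0.00488) = 0.250
Q = 1930, so δQ = 0.250 × 1930 = 482.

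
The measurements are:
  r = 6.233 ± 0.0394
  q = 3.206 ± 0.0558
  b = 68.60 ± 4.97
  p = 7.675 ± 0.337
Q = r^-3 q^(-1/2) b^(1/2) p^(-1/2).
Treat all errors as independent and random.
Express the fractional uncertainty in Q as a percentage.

4.72%

For a monomial Q ∝ r^-3, q^(-1/2), b^(1/2), p^(-1/2), fractional errors add in quadrature:
  (-3·δr/r)² = (-3×0.00632)² = 0.000360;  (−½·δq/q)² = (-0.5×0.0174)² = 7.57e-05;  (½·δb/b)² = (0.5×0.0724)² = 0.00131;  (−½·δp/p)² = (-0.5×0.0439)² = 0.000482
δQ/Q = √(0.00223) = 0.0472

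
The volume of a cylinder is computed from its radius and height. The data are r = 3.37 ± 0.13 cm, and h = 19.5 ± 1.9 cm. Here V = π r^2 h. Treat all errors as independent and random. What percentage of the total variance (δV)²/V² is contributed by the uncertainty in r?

(δV/V)² = (2·δr/r)² + (1·δh/h)²
  r term: (2×0.0386)² = 0.00595
  h term: (1×0.0974)² = 0.00949
Total = 0.0154. Share from r = 0.00595/0.0154 = 0.385.

38.5%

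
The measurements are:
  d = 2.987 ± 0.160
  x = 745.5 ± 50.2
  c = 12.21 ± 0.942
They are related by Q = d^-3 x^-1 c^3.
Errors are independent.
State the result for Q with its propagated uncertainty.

0.09162 ± 0.0265

Since Q is a product/quotient, work with relative uncertainties:
  (-3·δd/d)² = (-3×0.0536)² = 0.0258;  (-1·δx/x)² = (-1×0.0673)² = 0.00453;  (3·δc/c)² = (3×0.0771)² = 0.0536
δQ/Q = √(0.0839) = 0.290
Q = 0.09162, so δQ = 0.290 × 0.09162 = 0.0265.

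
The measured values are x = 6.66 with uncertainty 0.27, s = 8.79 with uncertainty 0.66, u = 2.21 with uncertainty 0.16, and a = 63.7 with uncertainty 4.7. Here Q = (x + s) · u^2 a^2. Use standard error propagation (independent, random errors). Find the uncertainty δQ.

Let w = x + s = 15.4. δw = √(δx² + δs²) = √(0.0729 + 0.436) = 0.713, so δw/w = 0.0462.
Q is then a monomial in w, u, a:
δQ/Q = √((δw/w)² + (2·δu/u)² + (2·δa/a)²) = √(0.00213 + 0.0210 + 0.0218) = 0.212
Q = 3.06e+05, so δQ = 0.212 × 3.06e+05 = 64900.

64900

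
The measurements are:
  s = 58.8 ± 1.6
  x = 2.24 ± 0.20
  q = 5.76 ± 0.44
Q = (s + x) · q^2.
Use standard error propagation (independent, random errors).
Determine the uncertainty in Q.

314

Let u = s + x = 61.0. δu = √(δs² + δx²) = √(2.56 + 0.0400) = 1.61, so δu/u = 0.0264.
Q is then a monomial in u, q:
δQ/Q = √((δu/u)² + (2·δq/q)²) = √(0.000698 + 0.0233) = 0.155
Q = 2030, so δQ = 0.155 × 2030 = 314.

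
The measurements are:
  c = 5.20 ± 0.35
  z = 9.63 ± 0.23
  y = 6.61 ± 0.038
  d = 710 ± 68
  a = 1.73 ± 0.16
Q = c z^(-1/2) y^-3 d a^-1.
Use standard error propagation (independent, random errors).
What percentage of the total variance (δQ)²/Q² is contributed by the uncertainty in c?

20.0%

(δQ/Q)² = (1·δc/c)² + (−½·δz/z)² + (-3·δy/y)² + (1·δd/d)² + (-1·δa/a)²
  c term: (1×0.0673)² = 0.00453
  z term: (-0.5×0.0239)² = 0.000143
  y term: (-3×0.00575)² = 0.000297
  d term: (1×0.0958)² = 0.00917
  a term: (-1×0.0925)² = 0.00855
Total = 0.0227. Share from c = 0.00453/0.0227 = 0.200.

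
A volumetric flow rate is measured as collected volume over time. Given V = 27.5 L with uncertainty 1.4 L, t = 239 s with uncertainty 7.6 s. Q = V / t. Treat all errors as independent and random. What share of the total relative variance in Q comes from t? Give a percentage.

(δQ/Q)² = (1·δV/V)² + (-1·δt/t)²
  V term: (1×0.0509)² = 0.00259
  t term: (-1×0.0318)² = 0.00101
Total = 0.00360. Share from t = 0.00101/0.00360 = 0.281.

28.1%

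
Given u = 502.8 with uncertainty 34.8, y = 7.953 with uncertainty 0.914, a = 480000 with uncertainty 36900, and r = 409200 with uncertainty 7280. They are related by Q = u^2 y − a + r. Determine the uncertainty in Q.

3.64e+05

Let p = u^2·y = 2.011e+06. δp/p = √((2·δu/u)² + (1·δy/y)²) = √(0.0192 + 0.0132) = 0.180, so δp = 3.62e+05.
Q = p − a + r: δQ = √(δp² + δa² + δr²) = √(1.31e+11 + 1.36e+09 + 5.3e+07) = 3.64e+05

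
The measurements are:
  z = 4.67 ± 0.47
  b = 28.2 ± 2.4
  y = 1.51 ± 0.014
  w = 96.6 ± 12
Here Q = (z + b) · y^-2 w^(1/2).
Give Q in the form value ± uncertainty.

142 ± 14.0

Let u = z + b = 32.9. δu = √(δz² + δb²) = √(0.221 + 5.76) = 2.45, so δu/u = 0.0744.
Q is then a monomial in u, y, w:
δQ/Q = √((δu/u)² + (-2·δy/y)² + (½·δw/w)²) = √(0.00554 + 0.000344 + 0.00386) = 0.0987
Q = 142, so δQ = 0.0987 × 142 = 14.0.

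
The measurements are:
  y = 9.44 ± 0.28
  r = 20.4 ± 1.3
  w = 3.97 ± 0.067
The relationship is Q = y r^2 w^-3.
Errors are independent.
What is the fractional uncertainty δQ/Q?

Relative error in a monomial: (δQ/Q)² = Σ (nᵢ · δxᵢ/xᵢ)².
  (1·δy/y)² = (1×0.0297)² = 0.000880;  (2·δr/r)² = (2×0.0637)² = 0.0162;  (-3·δw/w)² = (-3×0.0169)² = 0.00256
δQ/Q = √(0.0197) = 0.140

0.140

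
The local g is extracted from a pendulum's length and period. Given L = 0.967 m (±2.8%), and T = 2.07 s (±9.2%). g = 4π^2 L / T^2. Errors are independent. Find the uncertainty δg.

1.66 m/s^2

Since g is a product/quotient, work with relative uncertainties:
  (1·δL/L)² = (1×0.0280)² = 0.000784;  (-2·δT/T)² = (-2×0.0920)² = 0.0339
δg/g = √(0.0346) = 0.186
g = 8.91 m/s^2, so δg = 0.186 × 8.91 = 1.66 m/s^2.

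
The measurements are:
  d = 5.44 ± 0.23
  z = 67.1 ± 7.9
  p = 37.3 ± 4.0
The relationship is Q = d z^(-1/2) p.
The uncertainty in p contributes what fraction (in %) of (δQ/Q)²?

68.6%

(δQ/Q)² = (1·δd/d)² + (−½·δz/z)² + (1·δp/p)²
  d term: (1×0.0423)² = 0.00179
  z term: (-0.5×0.118)² = 0.00347
  p term: (1×0.107)² = 0.0115
Total = 0.0168. Share from p = 0.0115/0.0168 = 0.686.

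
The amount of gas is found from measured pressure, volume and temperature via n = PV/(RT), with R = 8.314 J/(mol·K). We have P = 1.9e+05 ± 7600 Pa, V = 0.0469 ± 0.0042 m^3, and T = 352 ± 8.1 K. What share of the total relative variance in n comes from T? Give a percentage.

(δn/n)² = (1·δP/P)² + (1·δV/V)² + (-1·δT/T)²
  P term: (1×0.0400)² = 0.00160
  V term: (1×0.0896)² = 0.00802
  T term: (-1×0.0230)² = 0.000530
Total = 0.0101. Share from T = 0.000530/0.0101 = 0.0522.

5.22%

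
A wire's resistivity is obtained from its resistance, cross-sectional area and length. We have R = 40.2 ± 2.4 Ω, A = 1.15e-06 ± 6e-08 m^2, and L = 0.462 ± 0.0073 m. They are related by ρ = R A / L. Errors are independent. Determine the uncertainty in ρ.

Each factor contributes (exponent × relative error)² to (δρ/ρ)²:
  (1·δR/R)² = (1×0.0597)² = 0.00356;  (1·δA/A)² = (1×0.0522)² = 0.00272;  (-1·δL/L)² = (-1×0.0158)² = 0.000250
δρ/ρ = √(0.00654) = 0.0808
ρ = 0.000100 Ω·m, so δρ = 0.0808 × 0.000100 = 8.09e-06 Ω·m.

8.09e-06 Ω·m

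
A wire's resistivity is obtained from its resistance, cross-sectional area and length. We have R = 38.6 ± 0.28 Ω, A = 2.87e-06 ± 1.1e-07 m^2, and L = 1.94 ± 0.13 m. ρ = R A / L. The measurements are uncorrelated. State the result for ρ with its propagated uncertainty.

(5.71 ± 0.443) × 10^-5 Ω·m

ρ is a product of powers, so relative uncertainties combine in quadrature:
  (1·δR/R)² = (1×0.00725)² = 5.26e-05;  (1·δA/A)² = (1×0.0383)² = 0.00147;  (-1·δL/L)² = (-1×0.0670)² = 0.00449
δρ/ρ = √(0.00601) = 0.0775
ρ = 5.71e-05 Ω·m, so δρ = 0.0775 × 5.71e-05 = 4.43e-06 Ω·m.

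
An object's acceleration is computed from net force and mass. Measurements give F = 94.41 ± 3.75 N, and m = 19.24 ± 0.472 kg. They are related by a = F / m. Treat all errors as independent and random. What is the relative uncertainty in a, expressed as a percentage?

For a monomial a ∝ F, m^-1, fractional errors add in quadrature:
  (1·δF/F)² = (1×0.0397)² = 0.00158;  (-1·δm/m)² = (-1×0.0245)² = 0.000602
δa/a = √(0.00218) = 0.0467

4.67%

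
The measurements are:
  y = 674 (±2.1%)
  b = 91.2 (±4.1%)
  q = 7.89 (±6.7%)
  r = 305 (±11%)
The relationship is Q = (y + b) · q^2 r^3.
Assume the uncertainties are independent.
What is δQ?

Let u = y + b = 765. δu = √(δy² + δb²) = √(200 + 14.0) = 14.6, so δu/u = 0.0191.
Q is then a monomial in u, q, r:
δQ/Q = √((δu/u)² + (2·δq/q)² + (3·δr/r)²) = √(0.000366 + 0.0180 + 0.109) = 0.357
Q = 1.35e+12, so δQ = 0.357 × 1.35e+12 = 4.82e+11.

4.82e+11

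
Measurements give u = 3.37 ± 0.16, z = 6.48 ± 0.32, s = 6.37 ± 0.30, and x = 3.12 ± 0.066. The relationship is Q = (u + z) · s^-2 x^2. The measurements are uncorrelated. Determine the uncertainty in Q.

Let w = u + z = 9.85. δw = √(δu² + δz²) = √(0.0256 + 0.102) = 0.358, so δw/w = 0.0363.
Q is then a monomial in w, s, x:
δQ/Q = √((δw/w)² + (-2·δs/s)² + (2·δx/x)²) = √(0.00132 + 0.00887 + 0.00179) = 0.109
Q = 2.36, so δQ = 0.109 × 2.36 = 0.259.

0.259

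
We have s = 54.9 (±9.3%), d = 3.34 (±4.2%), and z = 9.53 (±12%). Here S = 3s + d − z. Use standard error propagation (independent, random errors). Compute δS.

15.4

S is a linear combination, so absolute uncertainties add in quadrature:
  (3·δs)² = 235;  (δd)² = 0.0197;  (δz)² = 1.31
δS = √(236) = 15.4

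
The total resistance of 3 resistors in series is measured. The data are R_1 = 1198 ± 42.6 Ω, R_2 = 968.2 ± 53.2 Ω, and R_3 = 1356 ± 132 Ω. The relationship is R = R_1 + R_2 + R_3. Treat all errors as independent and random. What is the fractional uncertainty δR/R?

0.0422

R is a linear combination, so absolute uncertainties add in quadrature:
  (δR_1)² = 1810;  (δR_2)² = 2830;  (δR_3)² = 17400
δR = √(22100) = 149 Ω
R = 3522 Ω, so δR/R = 149/3522 = 0.0422.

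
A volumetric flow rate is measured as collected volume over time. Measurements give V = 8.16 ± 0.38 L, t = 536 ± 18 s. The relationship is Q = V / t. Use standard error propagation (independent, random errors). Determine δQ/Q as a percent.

Each factor contributes (exponent × relative error)² to (δQ/Q)²:
  (1·δV/V)² = (1×0.0466)² = 0.00217;  (-1·δt/t)² = (-1×0.0336)² = 0.00113
δQ/Q = √(0.00330) = 0.0574

5.74%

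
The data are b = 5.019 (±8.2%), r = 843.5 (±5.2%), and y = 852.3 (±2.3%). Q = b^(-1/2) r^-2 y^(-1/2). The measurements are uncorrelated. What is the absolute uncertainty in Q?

Each factor contributes (exponent × relative error)² to (δQ/Q)²:
  (−½·δb/b)² = (-0.5×0.0820)² = 0.00168;  (-2·δr/r)² = (-2×0.0520)² = 0.0108;  (−½·δy/y)² = (-0.5×0.0230)² = 0.000132
δQ/Q = √(0.0126) = 0.112
Q = 2.149e-08, so δQ = 0.112 × 2.149e-08 = 2.41e-09.

2.41e-09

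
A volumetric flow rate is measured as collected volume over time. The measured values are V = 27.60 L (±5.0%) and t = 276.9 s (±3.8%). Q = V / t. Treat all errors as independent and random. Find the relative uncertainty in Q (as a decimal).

Q is a product of powers, so relative uncertainties combine in quadrature:
  (1·δV/V)² = (1×0.0500)² = 0.00250;  (-1·δt/t)² = (-1×0.0380)² = 0.00144
δQ/Q = √(0.00394) = 0.0628

0.0628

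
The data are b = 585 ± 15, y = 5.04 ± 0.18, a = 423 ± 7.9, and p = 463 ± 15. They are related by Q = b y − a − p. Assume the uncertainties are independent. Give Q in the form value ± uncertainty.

Let w = b·y = 2950. δw/w = √((1·δb/b)² + (1·δy/y)²) = √(0.000657 + 0.00128) = 0.0440, so δw = 130.
Q = w − a − p: δQ = √(δw² + δa² + δp²) = √(16800 + 62.4 + 225) = 131
Q = 2060.

2060 ± 131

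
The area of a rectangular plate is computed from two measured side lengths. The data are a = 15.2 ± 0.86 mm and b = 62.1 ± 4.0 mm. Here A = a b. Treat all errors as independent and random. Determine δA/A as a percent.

Relative error in a monomial: (δA/A)² = Σ (nᵢ · δxᵢ/xᵢ)².
  (1·δa/a)² = (1×0.0566)² = 0.00320;  (1·δb/b)² = (1×0.0644)² = 0.00415
δA/A = √(0.00735) = 0.0857

8.57%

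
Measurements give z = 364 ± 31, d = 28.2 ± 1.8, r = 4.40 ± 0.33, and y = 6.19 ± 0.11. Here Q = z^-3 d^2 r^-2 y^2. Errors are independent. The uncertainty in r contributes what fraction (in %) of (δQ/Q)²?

21.4%

(δQ/Q)² = (-3·δz/z)² + (2·δd/d)² + (-2·δr/r)² + (2·δy/y)²
  z term: (-3×0.0852)² = 0.0653
  d term: (2×0.0638)² = 0.0163
  r term: (-2×0.0750)² = 0.0225
  y term: (2×0.0178)² = 0.00126
Total = 0.105. Share from r = 0.0225/0.105 = 0.214.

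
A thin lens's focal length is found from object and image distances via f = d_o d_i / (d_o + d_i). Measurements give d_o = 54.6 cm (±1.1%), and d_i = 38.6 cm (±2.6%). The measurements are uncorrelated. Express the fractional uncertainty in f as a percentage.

∂f/∂d_o = (d_i/(d_o+d_i))² = 0.172;  ∂f/∂d_i = (d_o/(d_o+d_i))² = 0.343
δf = √((∂f/∂d_o · δd_o)² + (∂f/∂d_i · δd_i)²) = √(0.0106 + 0.119) = 0.360 cm
f = 22.6 cm, so δf/f = 0.360/22.6 = 0.0159.

1.59%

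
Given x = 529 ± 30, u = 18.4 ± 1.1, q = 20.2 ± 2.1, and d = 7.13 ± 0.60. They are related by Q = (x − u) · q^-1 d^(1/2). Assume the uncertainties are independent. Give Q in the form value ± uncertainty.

67.5 ± 8.55

Let w = x − u = 511. δw = √(δx² + δu²) = √(900 + 1.21) = 30.0, so δw/w = 0.0588.
Q is then a monomial in w, q, d:
δQ/Q = √((δw/w)² + (-1·δq/q)² + (½·δd/d)²) = √(0.00346 + 0.0108 + 0.00177) = 0.127
Q = 67.5, so δQ = 0.127 × 67.5 = 8.55.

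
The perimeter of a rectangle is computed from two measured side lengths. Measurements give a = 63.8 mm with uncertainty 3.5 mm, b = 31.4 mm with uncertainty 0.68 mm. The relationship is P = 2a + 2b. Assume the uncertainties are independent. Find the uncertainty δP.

7.13 mm

Sums and differences: (δP)² = Σ (cᵢ δxᵢ)².
  (2·δa)² = 49.0;  (2·δb)² = 1.85
δP = √(50.8) = 7.13 mm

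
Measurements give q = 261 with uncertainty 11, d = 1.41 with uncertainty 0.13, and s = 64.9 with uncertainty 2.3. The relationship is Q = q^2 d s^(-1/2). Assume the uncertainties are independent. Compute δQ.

1500

For a monomial Q ∝ q^2, d, s^(-1/2), fractional errors add in quadrature:
  (2·δq/q)² = (2×0.0421)² = 0.00711;  (1·δd/d)² = (1×0.0922)² = 0.00850;  (−½·δs/s)² = (-0.5×0.0354)² = 0.000314
δQ/Q = √(0.0159) = 0.126
Q = 11900, so δQ = 0.126 × 11900 = 1500.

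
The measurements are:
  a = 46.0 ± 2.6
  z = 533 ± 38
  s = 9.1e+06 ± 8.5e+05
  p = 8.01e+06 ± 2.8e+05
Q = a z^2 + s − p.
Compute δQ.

2.2e+06

Let w = a·z^2 = 1.31e+07. δw/w = √((1·δa/a)² + (2·δz/z)²) = √(0.00319 + 0.0203) = 0.153, so δw = 2e+06.
Q = w + s − p: δQ = √(δw² + δs² + δp²) = √(4.02e+12 + 7.22e+11 + 7.84e+10) = 2.2e+06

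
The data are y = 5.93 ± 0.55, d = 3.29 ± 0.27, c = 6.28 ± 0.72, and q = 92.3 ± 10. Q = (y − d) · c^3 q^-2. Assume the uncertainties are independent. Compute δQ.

Let u = y − d = 2.64. δu = √(δy² + δd²) = √(0.303 + 0.0729) = 0.613, so δu/u = 0.232.
Q is then a monomial in u, c, q:
δQ/Q = √((δu/u)² + (3·δc/c)² + (-2·δq/q)²) = √(0.0539 + 0.118 + 0.0470) = 0.468
Q = 0.0768, so δQ = 0.468 × 0.0768 = 0.0359.

0.0359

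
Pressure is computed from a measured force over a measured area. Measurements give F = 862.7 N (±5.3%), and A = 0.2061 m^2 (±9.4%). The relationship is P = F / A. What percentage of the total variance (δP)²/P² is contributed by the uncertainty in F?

24.1%

(δP/P)² = (1·δF/F)² + (-1·δA/A)²
  F term: (1×0.0530)² = 0.00281
  A term: (-1×0.0940)² = 0.00884
Total = 0.0116. Share from F = 0.00281/0.0116 = 0.241.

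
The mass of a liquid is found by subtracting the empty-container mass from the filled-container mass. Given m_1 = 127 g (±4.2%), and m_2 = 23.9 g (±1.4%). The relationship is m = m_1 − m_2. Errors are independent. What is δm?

5.34 g

For a sum/difference, combine absolute errors in quadrature:
  (δm_1)² = 28.5;  (δm_2)² = 0.112
δm = √(28.6) = 5.34 g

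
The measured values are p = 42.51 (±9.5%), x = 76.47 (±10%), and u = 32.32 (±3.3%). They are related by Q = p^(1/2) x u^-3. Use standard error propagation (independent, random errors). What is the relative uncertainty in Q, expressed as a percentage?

14.9%

Relative error in a monomial: (δQ/Q)² = Σ (nᵢ · δxᵢ/xᵢ)².
  (½·δp/p)² = (0.5×0.0950)² = 0.00226;  (1·δx/x)² = (1×0.100)² = 0.0100;  (-3·δu/u)² = (-3×0.0330)² = 0.00980
δQ/Q = √(0.0221) = 0.149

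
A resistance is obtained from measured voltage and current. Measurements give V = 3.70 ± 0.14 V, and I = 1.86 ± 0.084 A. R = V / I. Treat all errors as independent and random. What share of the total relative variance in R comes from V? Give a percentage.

(δR/R)² = (1·δV/V)² + (-1·δI/I)²
  V term: (1×0.0378)² = 0.00143
  I term: (-1×0.0452)² = 0.00204
Total = 0.00347. Share from V = 0.00143/0.00347 = 0.412.

41.2%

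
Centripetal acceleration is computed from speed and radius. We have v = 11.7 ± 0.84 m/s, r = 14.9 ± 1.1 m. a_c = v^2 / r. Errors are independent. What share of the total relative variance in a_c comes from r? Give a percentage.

20.9%

(δa_c/a_c)² = (2·δv/v)² + (-1·δr/r)²
  v term: (2×0.0718)² = 0.0206
  r term: (-1×0.0738)² = 0.00545
Total = 0.0261. Share from r = 0.00545/0.0261 = 0.209.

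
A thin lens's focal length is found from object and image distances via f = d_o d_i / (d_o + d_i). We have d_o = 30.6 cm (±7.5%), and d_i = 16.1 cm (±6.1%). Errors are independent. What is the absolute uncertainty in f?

∂f/∂d_o = (d_i/(d_o+d_i))² = 0.119;  ∂f/∂d_i = (d_o/(d_o+d_i))² = 0.429
δf = √((∂f/∂d_o · δd_o)² + (∂f/∂d_i · δd_i)²) = √(0.0744 + 0.178) = 0.502 cm

0.502 cm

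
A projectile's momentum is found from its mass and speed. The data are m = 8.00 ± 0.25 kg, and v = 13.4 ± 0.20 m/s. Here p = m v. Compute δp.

Products/powers → add relative errors in quadrature, weighted by exponent:
  (1·δm/m)² = (1×0.0312)² = 0.000977;  (1·δv/v)² = (1×0.0149)² = 0.000223
δp/p = √(0.00120) = 0.0346
p = 107 kg·m/s, so δp = 0.0346 × 107 = 3.71 kg·m/s.

3.71 kg·m/s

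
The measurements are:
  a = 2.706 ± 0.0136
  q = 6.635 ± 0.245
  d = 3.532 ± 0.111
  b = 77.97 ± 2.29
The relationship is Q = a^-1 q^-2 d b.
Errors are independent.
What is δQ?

0.198

Each factor contributes (exponent × relative error)² to (δQ/Q)²:
  (-1·δa/a)² = (-1×0.00503)² = 2.53e-05;  (-2·δq/q)² = (-2×0.0369)² = 0.00545;  (1·δd/d)² = (1×0.0314)² = 0.000988;  (1·δb/b)² = (1×0.0294)² = 0.000863
δQ/Q = √(0.00733) = 0.0856
Q = 2.312, so δQ = 0.0856 × 2.312 = 0.198.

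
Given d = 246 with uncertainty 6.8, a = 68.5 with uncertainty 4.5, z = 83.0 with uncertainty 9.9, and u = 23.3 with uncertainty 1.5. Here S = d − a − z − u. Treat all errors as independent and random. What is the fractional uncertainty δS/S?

Each term contributes (cᵢ δxᵢ)² to (δS)²:
  (δd)² = 46.2;  (δa)² = 20.2;  (δz)² = 98.0;  (δu)² = 2.25
δS = √(167) = 12.9
S = 71.2, so δS/S = 12.9/71.2 = 0.181.

0.181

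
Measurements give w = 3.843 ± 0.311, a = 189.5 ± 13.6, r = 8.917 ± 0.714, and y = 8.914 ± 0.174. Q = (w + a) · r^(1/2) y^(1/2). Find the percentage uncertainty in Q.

Let u = w + a = 193.3. δu = √(δw² + δa²) = √(0.0967 + 185) = 13.6, so δu/u = 0.0704.
Q is then a monomial in u, r, y:
δQ/Q = √((δu/u)² + (½·δr/r)² + (½·δy/y)²) = √(0.00495 + 0.00160 + 9.53e-05) = 0.0815

8.15%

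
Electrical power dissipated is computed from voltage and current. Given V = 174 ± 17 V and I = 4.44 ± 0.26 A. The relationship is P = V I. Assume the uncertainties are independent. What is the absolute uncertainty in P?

88.0 W

Products/powers → add relative errors in quadrature, weighted by exponent:
  (1·δV/V)² = (1×0.0977)² = 0.00955;  (1·δI/I)² = (1×0.0586)² = 0.00343
δP/P = √(0.0130) = 0.114
P = 773 W, so δP = 0.114 × 773 = 88.0 W.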